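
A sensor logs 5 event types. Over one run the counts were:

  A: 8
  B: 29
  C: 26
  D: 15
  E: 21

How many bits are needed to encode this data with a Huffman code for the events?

Merge the two smallest weights repeatedly:
combine A(8), D(15) → 23
combine E(21), 23 → 44
combine C(26), B(29) → 55
combine 44, 55 → 99
Each symbol's bit-cost is frequency × depth; summing gives 221 bits (equivalently 23 + 44 + 55 + 99).

221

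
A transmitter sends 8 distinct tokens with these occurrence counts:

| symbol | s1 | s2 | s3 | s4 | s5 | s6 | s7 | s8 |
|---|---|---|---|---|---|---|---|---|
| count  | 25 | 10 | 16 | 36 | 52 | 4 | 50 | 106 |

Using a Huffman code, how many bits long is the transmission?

783

Greedily combine the two least-frequent nodes:
merge s6(4) and s2(10): 14
merge 14 and s3(16): 30
merge s1(25) and 30: 55
merge s4(36) and s7(50): 86
merge s5(52) and 55: 107
merge 86 and s8(106): 192
merge 107 and 192: 299
The encoded length is the sum of every internal node's weight: 14 + 30 + 55 + 86 + 107 + 192 + 299 = 783 bits.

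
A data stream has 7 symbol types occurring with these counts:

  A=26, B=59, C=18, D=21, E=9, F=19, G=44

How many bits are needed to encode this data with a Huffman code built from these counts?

Merge the two smallest weights repeatedly:
combine E(9), C(18) → 27
combine F(19), D(21) → 40
combine A(26), 27 → 53
combine 40, G(44) → 84
combine 53, B(59) → 112
combine 84, 112 → 196
Each symbol's bit-cost is frequency × depth; summing gives 512 bits (equivalently 27 + 40 + 53 + 84 + 112 + 196).

512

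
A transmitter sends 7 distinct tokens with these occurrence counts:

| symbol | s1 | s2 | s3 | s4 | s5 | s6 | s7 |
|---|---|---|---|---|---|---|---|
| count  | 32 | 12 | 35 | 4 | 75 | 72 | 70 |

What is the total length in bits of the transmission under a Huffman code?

Build the Huffman tree bottom-up:
merge s4(4) and s2(12): 16
merge 16 and s1(32): 48
merge s3(35) and 48: 83
merge s7(70) and s6(72): 142
merge s5(75) and 83: 158
merge 142 and 158: 300
The encoded length is the sum of every internal node's weight: 16 + 48 + 83 + 142 + 158 + 300 = 747 bits.

747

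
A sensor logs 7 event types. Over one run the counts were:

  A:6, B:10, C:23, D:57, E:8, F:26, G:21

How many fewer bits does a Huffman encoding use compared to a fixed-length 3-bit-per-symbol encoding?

Fixed-length: 3 bits × 151 symbols = 453 bits.
Huffman merges:
merge A(6) and E(8): 14
merge B(10) and 14: 24
merge G(21) and C(23): 44
merge 24 and F(26): 50
merge 44 and 50: 94
merge D(57) and 94: 151
Huffman total = 14 + 24 + 44 + 50 + 94 + 151 = 377 bits.
Saving = 453 − 377 = 76 bits.

76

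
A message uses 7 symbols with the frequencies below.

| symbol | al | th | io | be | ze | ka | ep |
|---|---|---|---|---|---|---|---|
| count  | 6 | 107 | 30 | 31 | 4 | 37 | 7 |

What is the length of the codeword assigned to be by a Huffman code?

Repeatedly merge the two smallest:
merge ze(4) and al(6): 10
merge ep(7) and 10: 17
merge 17 and io(30): 47
merge be(31) and ka(37): 68
merge 47 and 68: 115
merge th(107) and 115: 222
The subtree containing be is merged 3 times, so code length = 3.

3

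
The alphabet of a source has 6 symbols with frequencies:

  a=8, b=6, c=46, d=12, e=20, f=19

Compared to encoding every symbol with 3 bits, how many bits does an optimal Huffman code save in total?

78

Fixed-length: 3 bits × 111 symbols = 333 bits.
Huffman merges:
merge b(6) and a(8): 14
merge d(12) and 14: 26
merge f(19) and e(20): 39
merge 26 and 39: 65
merge c(46) and 65: 111
Huffman total = 14 + 26 + 39 + 65 + 111 = 255 bits.
Saving = 333 − 255 = 78 bits.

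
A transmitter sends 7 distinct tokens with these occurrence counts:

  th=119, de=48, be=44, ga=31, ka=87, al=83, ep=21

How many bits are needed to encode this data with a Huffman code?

Merge the two smallest weights repeatedly:
merge ep(21) and ga(31): 52
merge be(44) and de(48): 92
merge 52 and al(83): 135
merge ka(87) and 92: 179
merge th(119) and 135: 254
merge 179 and 254: 433
The encoded length is the sum of every internal node's weight: 52 + 92 + 135 + 179 + 254 + 433 = 1145 bits.

1145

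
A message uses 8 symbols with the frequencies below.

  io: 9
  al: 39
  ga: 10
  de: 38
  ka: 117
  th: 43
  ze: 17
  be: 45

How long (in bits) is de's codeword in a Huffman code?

3

Repeatedly merge the two smallest:
io(9) + ga(10) → 19
ze(17) + 19 → 36
36 + de(38) → 74
al(39) + th(43) → 82
be(45) + 74 → 119
82 + ka(117) → 199
119 + 199 → 318
de's leaf is at depth 3, giving a 3-bit codeword.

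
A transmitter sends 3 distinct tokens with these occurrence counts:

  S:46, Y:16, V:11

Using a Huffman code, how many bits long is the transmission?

100

Build the Huffman tree bottom-up:
V(11) + Y(16) → 27
27 + S(46) → 73
Each symbol's bit-cost is frequency × depth; summing gives 100 bits (equivalently 27 + 73).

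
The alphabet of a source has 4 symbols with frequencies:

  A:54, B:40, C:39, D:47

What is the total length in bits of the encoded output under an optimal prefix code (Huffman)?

360

Build the Huffman tree bottom-up:
merge C(39) and B(40): 79
merge D(47) and A(54): 101
merge 79 and 101: 180
The encoded length is the sum of every internal node's weight: 79 + 101 + 180 = 360 bits.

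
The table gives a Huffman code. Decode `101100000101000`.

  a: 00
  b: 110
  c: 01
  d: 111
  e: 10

ebaaeea

Read left to right; each codeword is recognised as soon as it completes (prefix code):
  10→e | 110→b | 00→a | 00→a | 10→e | 10→e | 00→a
Decoded message: ebaaeea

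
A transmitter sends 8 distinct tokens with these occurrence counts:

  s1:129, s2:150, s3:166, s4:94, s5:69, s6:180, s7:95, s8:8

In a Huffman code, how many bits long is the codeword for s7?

Huffman merges, smallest pair first:
merge s8(8) and s5(69): 77
merge 77 and s4(94): 171
merge s7(95) and s1(129): 224
merge s2(150) and s3(166): 316
merge 171 and s6(180): 351
merge 224 and 316: 540
merge 351 and 540: 891
s7 sits 3 levels below the root, so its codeword is 3 bits.

3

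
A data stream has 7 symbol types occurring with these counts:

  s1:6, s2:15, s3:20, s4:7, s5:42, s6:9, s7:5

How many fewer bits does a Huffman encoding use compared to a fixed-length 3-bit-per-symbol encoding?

57

Fixed-length: 3 bits × 104 symbols = 312 bits.
Huffman merges:
merge s7(5) and s1(6): 11
merge s4(7) and s6(9): 16
merge 11 and s2(15): 26
merge 16 and s3(20): 36
merge 26 and 36: 62
merge s5(42) and 62: 104
Huffman total = 11 + 16 + 26 + 36 + 62 + 104 = 255 bits.
Saving = 312 − 255 = 57 bits.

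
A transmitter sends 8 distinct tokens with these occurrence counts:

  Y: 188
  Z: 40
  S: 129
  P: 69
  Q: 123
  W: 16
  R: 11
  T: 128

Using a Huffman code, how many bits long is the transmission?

1889

Merge the two smallest weights repeatedly:
combine R(11), W(16) → 27
combine 27, Z(40) → 67
combine 67, P(69) → 136
combine Q(123), T(128) → 251
combine S(129), 136 → 265
combine Y(188), 251 → 439
combine 265, 439 → 704
Each symbol's bit-cost is frequency × depth; summing gives 1889 bits (equivalently 27 + 67 + 136 + 251 + 265 + 439 + 704).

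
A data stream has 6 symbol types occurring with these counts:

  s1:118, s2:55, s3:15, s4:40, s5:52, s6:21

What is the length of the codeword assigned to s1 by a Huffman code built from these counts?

1

Build the tree from the bottom:
combine s3(15), s6(21) → 36
combine 36, s4(40) → 76
combine s5(52), s2(55) → 107
combine 76, 107 → 183
combine s1(118), 183 → 301
s1 sits one level below the root: a 1-bit codeword.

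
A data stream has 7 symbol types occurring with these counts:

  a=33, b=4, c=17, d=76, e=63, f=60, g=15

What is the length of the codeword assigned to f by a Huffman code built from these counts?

Repeatedly merge the two smallest:
merge b(4) and g(15): 19
merge c(17) and 19: 36
merge a(33) and 36: 69
merge f(60) and e(63): 123
merge 69 and d(76): 145
merge 123 and 145: 268
f sits 2 levels below the root, so its codeword is 2 bits.

2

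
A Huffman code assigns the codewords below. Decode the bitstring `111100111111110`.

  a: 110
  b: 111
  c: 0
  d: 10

bdcbba

Read left to right; each codeword is recognised as soon as it completes (prefix code):
  111→b | 10→d | 0→c | 111→b | 111→b | 110→a
Decoded message: bdcbba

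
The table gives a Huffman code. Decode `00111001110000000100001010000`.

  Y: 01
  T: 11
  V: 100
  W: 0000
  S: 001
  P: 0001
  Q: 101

Read left to right; each codeword is recognised as soon as it completes (prefix code):
  001→S | 11→T | 001→S | 11→T | 0000→W | 0001→P | 0000→W | 101→Q | 0000→W
Decoded message: STSTWPWQW

STSTWPWQW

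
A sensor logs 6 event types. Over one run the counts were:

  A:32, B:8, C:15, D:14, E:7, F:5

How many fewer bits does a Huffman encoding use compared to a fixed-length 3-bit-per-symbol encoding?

Fixed-length: 3 bits × 81 symbols = 243 bits.
Huffman merges:
combine F(5), E(7) → 12
combine B(8), 12 → 20
combine D(14), C(15) → 29
combine 20, 29 → 49
combine A(32), 49 → 81
Huffman total = 12 + 20 + 29 + 49 + 81 = 191 bits.
Saving = 243 − 191 = 52 bits.

52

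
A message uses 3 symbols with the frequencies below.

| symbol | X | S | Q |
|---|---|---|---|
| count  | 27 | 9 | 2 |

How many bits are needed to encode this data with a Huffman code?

49

Merge the two smallest weights repeatedly:
combine Q(2), S(9) → 11
combine 11, X(27) → 38
The encoded length is the sum of every internal node's weight: 11 + 38 = 49 bits.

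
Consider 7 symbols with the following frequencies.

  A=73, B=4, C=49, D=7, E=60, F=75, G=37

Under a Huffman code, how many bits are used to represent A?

2

Build the tree from the bottom:
merge B(4) and D(7): 11
merge 11 and G(37): 48
merge 48 and C(49): 97
merge E(60) and A(73): 133
merge F(75) and 97: 172
merge 133 and 172: 305
A sits 2 levels below the root, so its codeword is 2 bits.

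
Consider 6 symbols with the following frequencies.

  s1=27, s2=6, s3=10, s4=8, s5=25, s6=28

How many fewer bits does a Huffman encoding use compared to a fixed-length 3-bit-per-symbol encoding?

Fixed-length: 3 bits × 104 symbols = 312 bits.
Huffman merges:
s2(6) + s4(8) → 14
s3(10) + 14 → 24
24 + s5(25) → 49
s1(27) + s6(28) → 55
49 + 55 → 104
Huffman total = 14 + 24 + 49 + 55 + 104 = 246 bits.
Saving = 312 − 246 = 66 bits.

66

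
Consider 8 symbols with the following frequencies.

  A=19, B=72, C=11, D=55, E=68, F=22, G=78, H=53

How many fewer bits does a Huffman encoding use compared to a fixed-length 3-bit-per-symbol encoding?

Fixed-length: 3 bits × 378 symbols = 1134 bits.
Huffman merges:
C(11) + A(19) → 30
F(22) + 30 → 52
52 + H(53) → 105
D(55) + E(68) → 123
B(72) + G(78) → 150
105 + 123 → 228
150 + 228 → 378
Huffman total = 30 + 52 + 105 + 123 + 150 + 228 + 378 = 1066 bits.
Saving = 1134 − 1066 = 68 bits.

68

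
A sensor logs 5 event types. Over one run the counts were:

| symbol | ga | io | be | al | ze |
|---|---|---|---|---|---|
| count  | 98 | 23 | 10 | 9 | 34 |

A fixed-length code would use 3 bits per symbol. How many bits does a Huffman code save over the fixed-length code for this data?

211

Fixed-length: 3 bits × 174 symbols = 522 bits.
Huffman merges:
merge al(9) and be(10): 19
merge 19 and io(23): 42
merge ze(34) and 42: 76
merge 76 and ga(98): 174
Huffman total = 19 + 42 + 76 + 174 = 311 bits.
Saving = 522 − 311 = 211 bits.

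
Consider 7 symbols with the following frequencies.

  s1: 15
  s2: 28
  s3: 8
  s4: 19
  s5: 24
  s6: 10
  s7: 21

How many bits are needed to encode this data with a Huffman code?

341

Merge the two smallest weights repeatedly:
merge s3(8) and s6(10): 18
merge s1(15) and 18: 33
merge s4(19) and s7(21): 40
merge s5(24) and s2(28): 52
merge 33 and 40: 73
merge 52 and 73: 125
Each symbol's bit-cost is frequency × depth; summing gives 341 bits (equivalently 18 + 33 + 40 + 52 + 73 + 125).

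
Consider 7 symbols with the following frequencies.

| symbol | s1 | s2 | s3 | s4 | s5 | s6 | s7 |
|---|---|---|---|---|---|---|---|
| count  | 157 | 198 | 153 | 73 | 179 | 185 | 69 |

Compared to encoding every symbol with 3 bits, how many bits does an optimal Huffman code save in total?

241

Fixed-length: 3 bits × 1014 symbols = 3042 bits.
Huffman merges:
s7(69) + s4(73) → 142
142 + s3(153) → 295
s1(157) + s5(179) → 336
s6(185) + s2(198) → 383
295 + 336 → 631
383 + 631 → 1014
Huffman total = 142 + 295 + 336 + 383 + 631 + 1014 = 2801 bits.
Saving = 3042 − 2801 = 241 bits.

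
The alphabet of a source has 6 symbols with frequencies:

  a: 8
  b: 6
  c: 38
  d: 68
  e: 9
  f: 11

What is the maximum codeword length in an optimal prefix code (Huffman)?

Merge the two lowest-weight nodes at each step:
b(6) + a(8) → 14
e(9) + f(11) → 20
14 + 20 → 34
34 + c(38) → 72
d(68) + 72 → 140
The first pair merged (b, a) ends up deepest, at depth 4.

4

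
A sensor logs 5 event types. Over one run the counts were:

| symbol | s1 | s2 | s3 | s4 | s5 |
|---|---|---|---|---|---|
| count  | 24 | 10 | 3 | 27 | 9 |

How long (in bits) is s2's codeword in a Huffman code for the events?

Huffman merges, smallest pair first:
merge s3(3) and s5(9): 12
merge s2(10) and 12: 22
merge 22 and s1(24): 46
merge s4(27) and 46: 73
s2's leaf is at depth 3, giving a 3-bit codeword.

3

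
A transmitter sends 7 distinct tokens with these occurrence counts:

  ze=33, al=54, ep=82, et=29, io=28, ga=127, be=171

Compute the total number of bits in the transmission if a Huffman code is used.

Merge the two smallest weights repeatedly:
combine io(28), et(29) → 57
combine ze(33), al(54) → 87
combine 57, ep(82) → 139
combine 87, ga(127) → 214
combine 139, be(171) → 310
combine 214, 310 → 524
The encoded length is the sum of every internal node's weight: 57 + 87 + 139 + 214 + 310 + 524 = 1331 bits.

1331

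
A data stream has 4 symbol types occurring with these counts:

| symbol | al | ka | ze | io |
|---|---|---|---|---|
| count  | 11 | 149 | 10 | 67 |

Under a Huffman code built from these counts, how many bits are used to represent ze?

3

Huffman merges, smallest pair first:
ze(10) + al(11) → 21
21 + io(67) → 88
88 + ka(149) → 237
ze sits 3 levels below the root, so its codeword is 3 bits.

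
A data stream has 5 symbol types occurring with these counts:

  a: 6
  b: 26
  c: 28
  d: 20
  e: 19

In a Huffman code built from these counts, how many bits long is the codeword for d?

Huffman merges, smallest pair first:
merge a(6) and e(19): 25
merge d(20) and 25: 45
merge b(26) and c(28): 54
merge 45 and 54: 99
d sits 2 levels below the root, so its codeword is 2 bits.

2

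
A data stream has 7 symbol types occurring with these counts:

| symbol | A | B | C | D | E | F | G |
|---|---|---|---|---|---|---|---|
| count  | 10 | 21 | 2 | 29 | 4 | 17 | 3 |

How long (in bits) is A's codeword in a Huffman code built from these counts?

3

Huffman merges, smallest pair first:
combine C(2), G(3) → 5
combine E(4), 5 → 9
combine 9, A(10) → 19
combine F(17), 19 → 36
combine B(21), D(29) → 50
combine 36, 50 → 86
A's leaf is at depth 3, giving a 3-bit codeword.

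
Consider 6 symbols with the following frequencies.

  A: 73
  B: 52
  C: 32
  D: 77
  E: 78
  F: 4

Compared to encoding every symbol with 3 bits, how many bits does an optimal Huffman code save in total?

Fixed-length: 3 bits × 316 symbols = 948 bits.
Huffman merges:
merge F(4) and C(32): 36
merge 36 and B(52): 88
merge A(73) and D(77): 150
merge E(78) and 88: 166
merge 150 and 166: 316
Huffman total = 36 + 88 + 150 + 166 + 316 = 756 bits.
Saving = 948 − 756 = 192 bits.

192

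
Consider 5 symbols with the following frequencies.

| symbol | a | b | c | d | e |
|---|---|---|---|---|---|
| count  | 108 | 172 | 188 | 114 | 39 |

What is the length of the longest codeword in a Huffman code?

Merge the two lowest-weight nodes at each step:
e(39) + a(108) → 147
d(114) + 147 → 261
b(172) + c(188) → 360
261 + 360 → 621
The rarest symbols sit at the bottom; the longest codeword is 3 bits.

3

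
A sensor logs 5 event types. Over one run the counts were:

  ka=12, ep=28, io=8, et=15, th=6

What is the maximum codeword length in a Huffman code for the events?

4

Merge the two lowest-weight nodes at each step:
combine th(6), io(8) → 14
combine ka(12), 14 → 26
combine et(15), 26 → 41
combine ep(28), 41 → 69
Maximum depth reached is 4.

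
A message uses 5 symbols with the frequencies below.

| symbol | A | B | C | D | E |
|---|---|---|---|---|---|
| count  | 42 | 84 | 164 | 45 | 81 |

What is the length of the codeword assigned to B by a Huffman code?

2

Build the tree from the bottom:
A(42) + D(45) → 87
E(81) + B(84) → 165
87 + C(164) → 251
165 + 251 → 416
B's leaf is at depth 2, giving a 2-bit codeword.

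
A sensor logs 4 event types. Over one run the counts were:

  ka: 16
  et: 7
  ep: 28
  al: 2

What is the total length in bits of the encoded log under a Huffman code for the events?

87

Greedily combine the two least-frequent nodes:
combine al(2), et(7) → 9
combine 9, ka(16) → 25
combine 25, ep(28) → 53
The encoded length is the sum of every internal node's weight: 9 + 25 + 53 = 87 bits.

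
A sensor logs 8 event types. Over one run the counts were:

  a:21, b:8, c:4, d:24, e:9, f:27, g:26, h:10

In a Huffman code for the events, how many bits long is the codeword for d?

3

Build the tree from the bottom:
merge c(4) and b(8): 12
merge e(9) and h(10): 19
merge 12 and 19: 31
merge a(21) and d(24): 45
merge g(26) and f(27): 53
merge 31 and 45: 76
merge 53 and 76: 129
d sits 3 levels below the root, so its codeword is 3 bits.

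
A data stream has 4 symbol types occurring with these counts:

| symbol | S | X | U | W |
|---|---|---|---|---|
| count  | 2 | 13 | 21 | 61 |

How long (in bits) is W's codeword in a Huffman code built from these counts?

1

Huffman merges, smallest pair first:
merge S(2) and X(13): 15
merge 15 and U(21): 36
merge 36 and W(61): 97
W is a child of the root — depth 1, so its codeword is a single bit.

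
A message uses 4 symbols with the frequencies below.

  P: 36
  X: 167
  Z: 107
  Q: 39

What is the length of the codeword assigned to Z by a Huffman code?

2

Repeatedly merge the two smallest:
combine P(36), Q(39) → 75
combine 75, Z(107) → 182
combine X(167), 182 → 349
Z's leaf is at depth 2, giving a 2-bit codeword.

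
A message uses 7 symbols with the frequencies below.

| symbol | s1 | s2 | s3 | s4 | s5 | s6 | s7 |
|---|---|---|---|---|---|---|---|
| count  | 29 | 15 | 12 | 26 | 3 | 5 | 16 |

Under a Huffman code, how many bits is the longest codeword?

Merge the two lowest-weight nodes at each step:
merge s5(3) and s6(5): 8
merge 8 and s3(12): 20
merge s2(15) and s7(16): 31
merge 20 and s4(26): 46
merge s1(29) and 31: 60
merge 46 and 60: 106
The first pair merged (s5, s6) ends up deepest, at depth 4.

4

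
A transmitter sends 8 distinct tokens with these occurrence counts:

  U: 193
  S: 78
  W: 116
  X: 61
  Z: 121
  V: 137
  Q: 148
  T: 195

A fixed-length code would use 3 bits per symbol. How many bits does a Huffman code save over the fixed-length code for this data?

Fixed-length: 3 bits × 1049 symbols = 3147 bits.
Huffman merges:
merge X(61) and S(78): 139
merge W(116) and Z(121): 237
merge V(137) and 139: 276
merge Q(148) and U(193): 341
merge T(195) and 237: 432
merge 276 and 341: 617
merge 432 and 617: 1049
Huffman total = 139 + 237 + 276 + 341 + 432 + 617 + 1049 = 3091 bits.
Saving = 3147 − 3091 = 56 bits.

56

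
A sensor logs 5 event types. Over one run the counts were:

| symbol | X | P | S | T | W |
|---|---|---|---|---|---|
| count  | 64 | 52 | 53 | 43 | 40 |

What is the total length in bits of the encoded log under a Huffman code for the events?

587

Greedily combine the two least-frequent nodes:
merge W(40) and T(43): 83
merge P(52) and S(53): 105
merge X(64) and 83: 147
merge 105 and 147: 252
Total encoded bits = sum of merged weights = 83 + 105 + 147 + 252 = 587.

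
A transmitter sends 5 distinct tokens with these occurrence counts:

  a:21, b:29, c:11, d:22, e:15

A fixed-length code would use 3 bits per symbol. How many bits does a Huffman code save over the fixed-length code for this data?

Fixed-length: 3 bits × 98 symbols = 294 bits.
Huffman merges:
c(11) + e(15) → 26
a(21) + d(22) → 43
26 + b(29) → 55
43 + 55 → 98
Huffman total = 26 + 43 + 55 + 98 = 222 bits.
Saving = 294 − 222 = 72 bits.

72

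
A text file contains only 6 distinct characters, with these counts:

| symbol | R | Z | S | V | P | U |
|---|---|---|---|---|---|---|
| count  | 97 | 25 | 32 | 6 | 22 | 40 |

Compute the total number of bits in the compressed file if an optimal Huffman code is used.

Build the Huffman tree bottom-up:
merge V(6) and P(22): 28
merge Z(25) and 28: 53
merge S(32) and U(40): 72
merge 53 and 72: 125
merge R(97) and 125: 222
Total encoded bits = sum of merged weights = 28 + 53 + 72 + 125 + 222 = 500.

500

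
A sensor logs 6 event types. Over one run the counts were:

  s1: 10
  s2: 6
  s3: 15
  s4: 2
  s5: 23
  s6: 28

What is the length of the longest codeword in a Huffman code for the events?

4

Merge the two lowest-weight nodes at each step:
merge s4(2) and s2(6): 8
merge 8 and s1(10): 18
merge s3(15) and 18: 33
merge s5(23) and s6(28): 51
merge 33 and 51: 84
Maximum depth reached is 4.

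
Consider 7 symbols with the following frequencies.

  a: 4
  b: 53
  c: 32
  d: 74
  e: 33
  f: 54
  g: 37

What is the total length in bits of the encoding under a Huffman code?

769

Greedily combine the two least-frequent nodes:
merge a(4) and c(32): 36
merge e(33) and 36: 69
merge g(37) and b(53): 90
merge f(54) and 69: 123
merge d(74) and 90: 164
merge 123 and 164: 287
The encoded length is the sum of every internal node's weight: 36 + 69 + 90 + 123 + 164 + 287 = 769 bits.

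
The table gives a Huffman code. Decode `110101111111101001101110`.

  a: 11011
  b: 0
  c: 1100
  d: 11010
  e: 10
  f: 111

dffdbae

Read left to right; each codeword is recognised as soon as it completes (prefix code):
  11010→d | 111→f | 111→f | 11010→d | 0→b | 11011→a | 10→e
Decoded message: dffdbae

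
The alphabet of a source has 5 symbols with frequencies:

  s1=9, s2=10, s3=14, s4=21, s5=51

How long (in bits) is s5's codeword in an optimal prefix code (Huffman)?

1

Repeatedly merge the two smallest:
merge s1(9) and s2(10): 19
merge s3(14) and 19: 33
merge s4(21) and 33: 54
merge s5(51) and 54: 105
s5 sits one level below the root: a 1-bit codeword.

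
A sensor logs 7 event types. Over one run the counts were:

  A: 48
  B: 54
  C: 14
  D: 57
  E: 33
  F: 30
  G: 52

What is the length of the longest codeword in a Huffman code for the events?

Merge the two lowest-weight nodes at each step:
combine C(14), F(30) → 44
combine E(33), 44 → 77
combine A(48), G(52) → 100
combine B(54), D(57) → 111
combine 77, 100 → 177
combine 111, 177 → 288
The first pair merged (C, F) ends up deepest, at depth 4.

4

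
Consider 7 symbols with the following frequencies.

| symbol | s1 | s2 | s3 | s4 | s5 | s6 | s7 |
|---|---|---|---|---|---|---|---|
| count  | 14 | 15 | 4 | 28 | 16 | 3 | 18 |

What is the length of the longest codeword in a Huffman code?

Merge the two lowest-weight nodes at each step:
s6(3) + s3(4) → 7
7 + s1(14) → 21
s2(15) + s5(16) → 31
s7(18) + 21 → 39
s4(28) + 31 → 59
39 + 59 → 98
The first pair merged (s6, s3) ends up deepest, at depth 4.

4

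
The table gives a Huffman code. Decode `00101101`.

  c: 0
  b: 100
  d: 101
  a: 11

ccdd

Read left to right; each codeword is recognised as soon as it completes (prefix code):
  0→c | 0→c | 101→d | 101→d
Decoded message: ccdd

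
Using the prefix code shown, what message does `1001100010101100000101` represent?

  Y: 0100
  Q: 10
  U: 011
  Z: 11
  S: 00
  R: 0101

QUSRUSSR

Read left to right; each codeword is recognised as soon as it completes (prefix code):
  10→Q | 011→U | 00→S | 0101→R | 011→U | 00→S | 00→S | 0101→R
Decoded message: QUSRUSSR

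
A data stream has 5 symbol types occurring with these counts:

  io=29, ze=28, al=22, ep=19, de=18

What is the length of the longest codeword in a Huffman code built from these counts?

Merge the two lowest-weight nodes at each step:
de(18) + ep(19) → 37
al(22) + ze(28) → 50
io(29) + 37 → 66
50 + 66 → 116
Maximum depth reached is 3.

3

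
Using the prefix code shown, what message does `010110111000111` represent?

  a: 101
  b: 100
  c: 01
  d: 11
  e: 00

ccadecd

Read left to right; each codeword is recognised as soon as it completes (prefix code):
  01→c | 01→c | 101→a | 11→d | 00→e | 01→c | 11→d
Decoded message: ccadecd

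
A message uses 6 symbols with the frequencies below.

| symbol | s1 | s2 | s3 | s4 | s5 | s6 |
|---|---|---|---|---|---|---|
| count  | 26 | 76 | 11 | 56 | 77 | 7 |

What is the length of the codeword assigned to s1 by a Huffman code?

3

Repeatedly merge the two smallest:
combine s6(7), s3(11) → 18
combine 18, s1(26) → 44
combine 44, s4(56) → 100
combine s2(76), s5(77) → 153
combine 100, 153 → 253
The subtree containing s1 is merged 3 times, so code length = 3.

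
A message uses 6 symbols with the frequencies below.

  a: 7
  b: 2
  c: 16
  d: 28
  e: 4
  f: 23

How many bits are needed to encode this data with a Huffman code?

Greedily combine the two least-frequent nodes:
combine b(2), e(4) → 6
combine 6, a(7) → 13
combine 13, c(16) → 29
combine f(23), d(28) → 51
combine 29, 51 → 80
Total encoded bits = sum of merged weights = 6 + 13 + 29 + 51 + 80 = 179.

179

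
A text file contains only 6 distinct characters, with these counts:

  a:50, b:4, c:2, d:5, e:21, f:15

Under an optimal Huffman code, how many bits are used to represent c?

5

Build the tree from the bottom:
combine c(2), b(4) → 6
combine d(5), 6 → 11
combine 11, f(15) → 26
combine e(21), 26 → 47
combine 47, a(50) → 97
The subtree containing c is merged 5 times, so code length = 5.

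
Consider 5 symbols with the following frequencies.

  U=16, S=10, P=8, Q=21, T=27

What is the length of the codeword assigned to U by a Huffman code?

2

Repeatedly merge the two smallest:
combine P(8), S(10) → 18
combine U(16), 18 → 34
combine Q(21), T(27) → 48
combine 34, 48 → 82
The subtree containing U is merged 2 times, so code length = 2.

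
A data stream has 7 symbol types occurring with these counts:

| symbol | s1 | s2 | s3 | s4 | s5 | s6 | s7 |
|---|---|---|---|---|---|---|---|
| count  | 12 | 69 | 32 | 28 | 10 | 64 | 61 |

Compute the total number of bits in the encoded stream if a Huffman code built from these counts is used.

Merge the two smallest weights repeatedly:
s5(10) + s1(12) → 22
22 + s4(28) → 50
s3(32) + 50 → 82
s7(61) + s6(64) → 125
s2(69) + 82 → 151
125 + 151 → 276
Each symbol's bit-cost is frequency × depth; summing gives 706 bits (equivalently 22 + 50 + 82 + 125 + 151 + 276).

706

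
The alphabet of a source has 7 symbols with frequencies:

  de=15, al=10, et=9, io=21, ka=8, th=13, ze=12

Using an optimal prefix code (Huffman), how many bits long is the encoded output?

243

Build the Huffman tree bottom-up:
combine ka(8), et(9) → 17
combine al(10), ze(12) → 22
combine th(13), de(15) → 28
combine 17, io(21) → 38
combine 22, 28 → 50
combine 38, 50 → 88
The encoded length is the sum of every internal node's weight: 17 + 22 + 28 + 38 + 50 + 88 = 243 bits.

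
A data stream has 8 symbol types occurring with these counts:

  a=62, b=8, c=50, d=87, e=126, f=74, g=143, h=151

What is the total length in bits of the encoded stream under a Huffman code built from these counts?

Greedily combine the two least-frequent nodes:
combine b(8), c(50) → 58
combine 58, a(62) → 120
combine f(74), d(87) → 161
combine 120, e(126) → 246
combine g(143), h(151) → 294
combine 161, 246 → 407
combine 294, 407 → 701
Total encoded bits = sum of merged weights = 58 + 120 + 161 + 246 + 294 + 407 + 701 = 1987.

1987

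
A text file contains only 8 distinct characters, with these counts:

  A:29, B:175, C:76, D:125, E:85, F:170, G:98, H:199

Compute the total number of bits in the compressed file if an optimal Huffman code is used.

2777

Build the Huffman tree bottom-up:
merge A(29) and C(76): 105
merge E(85) and G(98): 183
merge 105 and D(125): 230
merge F(170) and B(175): 345
merge 183 and H(199): 382
merge 230 and 345: 575
merge 382 and 575: 957
Each symbol's bit-cost is frequency × depth; summing gives 2777 bits (equivalently 105 + 183 + 230 + 345 + 382 + 575 + 957).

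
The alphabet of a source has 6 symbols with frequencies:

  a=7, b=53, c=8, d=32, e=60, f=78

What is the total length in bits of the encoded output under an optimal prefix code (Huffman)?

538

Greedily combine the two least-frequent nodes:
a(7) + c(8) → 15
15 + d(32) → 47
47 + b(53) → 100
e(60) + f(78) → 138
100 + 138 → 238
Each symbol's bit-cost is frequency × depth; summing gives 538 bits (equivalently 15 + 47 + 100 + 138 + 238).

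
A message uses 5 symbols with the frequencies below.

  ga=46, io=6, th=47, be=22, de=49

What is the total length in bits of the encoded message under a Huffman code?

Merge the two smallest weights repeatedly:
io(6) + be(22) → 28
28 + ga(46) → 74
th(47) + de(49) → 96
74 + 96 → 170
Each symbol's bit-cost is frequency × depth; summing gives 368 bits (equivalently 28 + 74 + 96 + 170).

368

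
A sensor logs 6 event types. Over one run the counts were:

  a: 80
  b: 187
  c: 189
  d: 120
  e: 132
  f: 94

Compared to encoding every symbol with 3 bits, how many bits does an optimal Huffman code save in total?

Fixed-length: 3 bits × 802 symbols = 2406 bits.
Huffman merges:
merge a(80) and f(94): 174
merge d(120) and e(132): 252
merge 174 and b(187): 361
merge c(189) and 252: 441
merge 361 and 441: 802
Huffman total = 174 + 252 + 361 + 441 + 802 = 2030 bits.
Saving = 2406 − 2030 = 376 bits.

376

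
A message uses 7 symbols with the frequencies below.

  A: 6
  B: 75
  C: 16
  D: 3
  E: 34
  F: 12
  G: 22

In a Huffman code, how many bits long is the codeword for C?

Repeatedly merge the two smallest:
D(3) + A(6) → 9
9 + F(12) → 21
C(16) + 21 → 37
G(22) + E(34) → 56
37 + 56 → 93
B(75) + 93 → 168
C's leaf is at depth 3, giving a 3-bit codeword.

3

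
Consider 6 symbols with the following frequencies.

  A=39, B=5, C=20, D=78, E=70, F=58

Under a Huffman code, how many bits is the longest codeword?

Merge the two lowest-weight nodes at each step:
B(5) + C(20) → 25
25 + A(39) → 64
F(58) + 64 → 122
E(70) + D(78) → 148
122 + 148 → 270
The first pair merged (B, C) ends up deepest, at depth 4.

4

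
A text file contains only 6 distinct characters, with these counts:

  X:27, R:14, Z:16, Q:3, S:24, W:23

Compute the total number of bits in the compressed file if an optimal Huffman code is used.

Greedily combine the two least-frequent nodes:
Q(3) + R(14) → 17
Z(16) + 17 → 33
W(23) + S(24) → 47
X(27) + 33 → 60
47 + 60 → 107
The encoded length is the sum of every internal node's weight: 17 + 33 + 47 + 60 + 107 = 264 bits.

264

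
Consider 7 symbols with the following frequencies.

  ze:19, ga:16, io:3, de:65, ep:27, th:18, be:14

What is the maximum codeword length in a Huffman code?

5

Merge the two lowest-weight nodes at each step:
combine io(3), be(14) → 17
combine ga(16), 17 → 33
combine th(18), ze(19) → 37
combine ep(27), 33 → 60
combine 37, 60 → 97
combine de(65), 97 → 162
Maximum depth reached is 5.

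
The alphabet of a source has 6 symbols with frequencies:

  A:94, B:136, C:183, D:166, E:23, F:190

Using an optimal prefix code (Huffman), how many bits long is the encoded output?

Build the Huffman tree bottom-up:
merge E(23) and A(94): 117
merge 117 and B(136): 253
merge D(166) and C(183): 349
merge F(190) and 253: 443
merge 349 and 443: 792
Each symbol's bit-cost is frequency × depth; summing gives 1954 bits (equivalently 117 + 253 + 349 + 443 + 792).

1954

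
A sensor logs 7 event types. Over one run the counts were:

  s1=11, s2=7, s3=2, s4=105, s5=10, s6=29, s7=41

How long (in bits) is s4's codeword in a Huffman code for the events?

1

Repeatedly merge the two smallest:
combine s3(2), s2(7) → 9
combine 9, s5(10) → 19
combine s1(11), 19 → 30
combine s6(29), 30 → 59
combine s7(41), 59 → 100
combine 100, s4(105) → 205
s4 is merged only at the final step, so code length = 1.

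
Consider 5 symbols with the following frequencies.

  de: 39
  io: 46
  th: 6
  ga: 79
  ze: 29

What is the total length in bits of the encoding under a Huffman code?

428

Build the Huffman tree bottom-up:
merge th(6) and ze(29): 35
merge 35 and de(39): 74
merge io(46) and 74: 120
merge ga(79) and 120: 199
Total encoded bits = sum of merged weights = 35 + 74 + 120 + 199 = 428.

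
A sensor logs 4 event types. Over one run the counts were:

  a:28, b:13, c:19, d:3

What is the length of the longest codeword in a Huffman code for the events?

3

Merge the two lowest-weight nodes at each step:
d(3) + b(13) → 16
16 + c(19) → 35
a(28) + 35 → 63
Maximum depth reached is 3.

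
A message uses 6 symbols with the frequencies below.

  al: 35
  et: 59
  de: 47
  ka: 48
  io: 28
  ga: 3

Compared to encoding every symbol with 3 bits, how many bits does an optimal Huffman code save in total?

123

Fixed-length: 3 bits × 220 symbols = 660 bits.
Huffman merges:
ga(3) + io(28) → 31
31 + al(35) → 66
de(47) + ka(48) → 95
et(59) + 66 → 125
95 + 125 → 220
Huffman total = 31 + 66 + 95 + 125 + 220 = 537 bits.
Saving = 660 − 537 = 123 bits.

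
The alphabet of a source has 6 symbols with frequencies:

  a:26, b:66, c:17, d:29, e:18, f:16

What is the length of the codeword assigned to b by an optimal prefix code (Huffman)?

1

Huffman merges, smallest pair first:
f(16) + c(17) → 33
e(18) + a(26) → 44
d(29) + 33 → 62
44 + 62 → 106
b(66) + 106 → 172
b is a child of the root — depth 1, so its codeword is a single bit.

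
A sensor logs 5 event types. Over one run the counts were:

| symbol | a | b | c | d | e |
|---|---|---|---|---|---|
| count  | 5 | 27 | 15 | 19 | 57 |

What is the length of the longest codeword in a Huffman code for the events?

4

Merge the two lowest-weight nodes at each step:
merge a(5) and c(15): 20
merge d(19) and 20: 39
merge b(27) and 39: 66
merge e(57) and 66: 123
Maximum depth reached is 4.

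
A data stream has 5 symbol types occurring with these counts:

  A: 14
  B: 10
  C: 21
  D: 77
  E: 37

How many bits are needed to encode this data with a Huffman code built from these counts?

Build the Huffman tree bottom-up:
combine B(10), A(14) → 24
combine C(21), 24 → 45
combine E(37), 45 → 82
combine D(77), 82 → 159
Each symbol's bit-cost is frequency × depth; summing gives 310 bits (equivalently 24 + 45 + 82 + 159).

310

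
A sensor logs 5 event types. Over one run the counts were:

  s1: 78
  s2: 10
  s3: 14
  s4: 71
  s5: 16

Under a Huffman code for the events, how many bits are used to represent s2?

4

Build the tree from the bottom:
combine s2(10), s3(14) → 24
combine s5(16), 24 → 40
combine 40, s4(71) → 111
combine s1(78), 111 → 189
s2's leaf is at depth 4, giving a 4-bit codeword.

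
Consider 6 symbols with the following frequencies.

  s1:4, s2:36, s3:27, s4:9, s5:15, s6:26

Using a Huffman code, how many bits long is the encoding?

Merge the two smallest weights repeatedly:
s1(4) + s4(9) → 13
13 + s5(15) → 28
s6(26) + s3(27) → 53
28 + s2(36) → 64
53 + 64 → 117
Each symbol's bit-cost is frequency × depth; summing gives 275 bits (equivalently 13 + 28 + 53 + 64 + 117).

275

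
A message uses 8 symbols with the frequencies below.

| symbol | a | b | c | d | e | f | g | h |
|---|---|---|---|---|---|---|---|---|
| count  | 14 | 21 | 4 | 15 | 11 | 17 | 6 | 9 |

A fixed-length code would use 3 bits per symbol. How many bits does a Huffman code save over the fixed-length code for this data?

Fixed-length: 3 bits × 97 symbols = 291 bits.
Huffman merges:
combine c(4), g(6) → 10
combine h(9), 10 → 19
combine e(11), a(14) → 25
combine d(15), f(17) → 32
combine 19, b(21) → 40
combine 25, 32 → 57
combine 40, 57 → 97
Huffman total = 10 + 19 + 25 + 32 + 40 + 57 + 97 = 280 bits.
Saving = 291 − 280 = 11 bits.

11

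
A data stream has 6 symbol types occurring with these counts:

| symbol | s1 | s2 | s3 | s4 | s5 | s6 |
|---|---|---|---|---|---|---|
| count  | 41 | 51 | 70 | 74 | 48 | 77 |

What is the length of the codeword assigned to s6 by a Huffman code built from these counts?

2

Build the tree from the bottom:
combine s1(41), s5(48) → 89
combine s2(51), s3(70) → 121
combine s4(74), s6(77) → 151
combine 89, 121 → 210
combine 151, 210 → 361
The subtree containing s6 is merged 2 times, so code length = 2.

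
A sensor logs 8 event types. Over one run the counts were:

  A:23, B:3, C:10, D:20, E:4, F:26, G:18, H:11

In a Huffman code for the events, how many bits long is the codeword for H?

3

Huffman merges, smallest pair first:
B(3) + E(4) → 7
7 + C(10) → 17
H(11) + 17 → 28
G(18) + D(20) → 38
A(23) + F(26) → 49
28 + 38 → 66
49 + 66 → 115
H sits 3 levels below the root, so its codeword is 3 bits.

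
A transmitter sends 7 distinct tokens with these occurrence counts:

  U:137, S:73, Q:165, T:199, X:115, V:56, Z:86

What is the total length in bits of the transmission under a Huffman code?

Build the Huffman tree bottom-up:
merge V(56) and S(73): 129
merge Z(86) and X(115): 201
merge 129 and U(137): 266
merge Q(165) and T(199): 364
merge 201 and 266: 467
merge 364 and 467: 831
Total encoded bits = sum of merged weights = 129 + 201 + 266 + 364 + 467 + 831 = 2258.

2258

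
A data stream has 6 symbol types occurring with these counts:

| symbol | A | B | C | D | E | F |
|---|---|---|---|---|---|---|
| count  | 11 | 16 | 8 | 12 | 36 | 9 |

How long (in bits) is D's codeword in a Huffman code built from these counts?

3

Repeatedly merge the two smallest:
combine C(8), F(9) → 17
combine A(11), D(12) → 23
combine B(16), 17 → 33
combine 23, 33 → 56
combine E(36), 56 → 92
D's leaf is at depth 3, giving a 3-bit codeword.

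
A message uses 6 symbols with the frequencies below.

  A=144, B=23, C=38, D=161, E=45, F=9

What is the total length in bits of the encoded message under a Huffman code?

Build the Huffman tree bottom-up:
merge F(9) and B(23): 32
merge 32 and C(38): 70
merge E(45) and 70: 115
merge 115 and A(144): 259
merge D(161) and 259: 420
The encoded length is the sum of every internal node's weight: 32 + 70 + 115 + 259 + 420 = 896 bits.

896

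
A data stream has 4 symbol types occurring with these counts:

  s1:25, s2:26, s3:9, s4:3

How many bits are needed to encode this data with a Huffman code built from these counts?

Build the Huffman tree bottom-up:
combine s4(3), s3(9) → 12
combine 12, s1(25) → 37
combine s2(26), 37 → 63
The encoded length is the sum of every internal node's weight: 12 + 37 + 63 = 112 bits.

112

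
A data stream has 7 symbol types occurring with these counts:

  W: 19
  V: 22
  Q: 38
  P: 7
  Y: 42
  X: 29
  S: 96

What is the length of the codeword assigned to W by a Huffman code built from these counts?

Huffman merges, smallest pair first:
P(7) + W(19) → 26
V(22) + 26 → 48
X(29) + Q(38) → 67
Y(42) + 48 → 90
67 + 90 → 157
S(96) + 157 → 253
W's leaf is at depth 5, giving a 5-bit codeword.

5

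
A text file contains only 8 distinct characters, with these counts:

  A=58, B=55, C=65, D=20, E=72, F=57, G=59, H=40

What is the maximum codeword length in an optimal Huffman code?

Merge the two lowest-weight nodes at each step:
merge D(20) and H(40): 60
merge B(55) and F(57): 112
merge A(58) and G(59): 117
merge 60 and C(65): 125
merge E(72) and 112: 184
merge 117 and 125: 242
merge 184 and 242: 426
The rarest symbols sit at the bottom; the longest codeword is 4 bits.

4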